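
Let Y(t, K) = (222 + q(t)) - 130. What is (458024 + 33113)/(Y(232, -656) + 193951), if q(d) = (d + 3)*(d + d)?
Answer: 491137/303083 ≈ 1.6205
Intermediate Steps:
q(d) = 2*d*(3 + d) (q(d) = (3 + d)*(2*d) = 2*d*(3 + d))
Y(t, K) = 92 + 2*t*(3 + t) (Y(t, K) = (222 + 2*t*(3 + t)) - 130 = 92 + 2*t*(3 + t))
(458024 + 33113)/(Y(232, -656) + 193951) = (458024 + 33113)/((92 + 2*232*(3 + 232)) + 193951) = 491137/((92 + 2*232*235) + 193951) = 491137/((92 + 109040) + 193951) = 491137/(109132 + 193951) = 491137/303083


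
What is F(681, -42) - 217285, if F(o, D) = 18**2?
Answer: -216961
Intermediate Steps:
F(o, D) = 324
F(681, -42) - 217285 = 324 - 217285 = -216961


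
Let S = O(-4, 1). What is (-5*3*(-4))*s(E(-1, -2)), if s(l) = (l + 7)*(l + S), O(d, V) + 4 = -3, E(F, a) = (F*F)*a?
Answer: -2700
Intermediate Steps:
E(F, a) = a*F² (E(F, a) = F²*a = a*F²)
O(d, V) = -7 (O(d, V) = -4 - 3 = -7)
S = -7
s(l) = (-7 + l)*(7 + l) (s(l) = (l + 7)*(l - 7) = (7 + l)*(-7 + l) = (-7 + l)*(7 + l))
(-5*3*(-4))*s(E(-1, -2)) = (-5*3*(-4))*(-49 + (-2*(-1)²)²) = (-15*(-4))*(-49 + (-2*1)²) = 60*(-49 + (-2)²) = 60*(-49 + 4) = 60*(-45) = -2700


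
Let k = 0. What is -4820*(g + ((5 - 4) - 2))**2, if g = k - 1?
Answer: -19280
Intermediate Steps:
g = -1 (g = 0 - 1 = -1)
-4820*(g + ((5 - 4) - 2))**2 = -4820*(-1 + ((5 - 4) - 2))**2 = -4820*(-1 + (1 - 2))**2 = -4820*(-1 - 1)**2 = -4820*(-2)**2 = -4820*4 = -19280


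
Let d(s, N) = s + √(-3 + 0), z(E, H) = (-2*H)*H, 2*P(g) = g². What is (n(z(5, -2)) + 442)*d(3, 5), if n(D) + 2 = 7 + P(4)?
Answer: 1365 + 455*I*√3 ≈ 1365.0 + 788.08*I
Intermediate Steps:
P(g) = g²/2
z(E, H) = -2*H²
n(D) = 13 (n(D) = -2 + (7 + (½)*4²) = -2 + (7 + (½)*16) = -2 + (7 + 8) = -2 + 15 = 13)
d(s, N) = s + I*√3 (d(s, N) = s + √(-3) = s + I*√3)
(n(z(5, -2)) + 442)*d(3, 5) = (13 + 442)*(3 + I*√3) = 455*(3 + I*√3) = 1365 + 455*I*√3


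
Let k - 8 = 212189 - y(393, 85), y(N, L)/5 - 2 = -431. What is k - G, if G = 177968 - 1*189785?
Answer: 226159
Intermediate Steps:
y(N, L) = -2145 (y(N, L) = 10 + 5*(-431) = 10 - 2155 = -2145)
G = -11817 (G = 177968 - 189785 = -11817)
k = 214342 (k = 8 + (212189 - 1*(-2145)) = 8 + (212189 + 2145) = 8 + 214334 = 214342)
k - G = 214342 - 1*(-11817) = 214342 + 11817 = 226159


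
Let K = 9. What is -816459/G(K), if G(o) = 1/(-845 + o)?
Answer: 682559724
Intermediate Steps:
-816459/G(K) = -816459/(1/(-845 + 9)) = -816459/(1/(-836)) = -816459/(-1/836) = -816459*(-836) = 682559724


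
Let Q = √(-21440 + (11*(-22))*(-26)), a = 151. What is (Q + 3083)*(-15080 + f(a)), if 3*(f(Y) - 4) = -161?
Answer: -139934287/3 - 90778*I*√3787/3 ≈ -4.6645e+7 - 1.8621e+6*I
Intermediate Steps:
f(Y) = -149/3 (f(Y) = 4 + (⅓)*(-161) = 4 - 161/3 = -149/3)
Q = 2*I*√3787 (Q = √(-21440 - 242*(-26)) = √(-21440 + 6292) = √(-15148) = 2*I*√3787 ≈ 123.08*I)
(Q + 3083)*(-15080 + f(a)) = (2*I*√3787 + 3083)*(-15080 - 149/3) = (3083 + 2*I*√3787)*(-45389/3) = -139934287/3 - 90778*I*√3787/3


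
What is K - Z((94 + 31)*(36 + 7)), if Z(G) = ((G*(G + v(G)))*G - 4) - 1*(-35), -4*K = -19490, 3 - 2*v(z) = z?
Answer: -155373771567/2 ≈ -7.7687e+10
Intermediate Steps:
v(z) = 3/2 - z/2
K = 9745/2 (K = -¼*(-19490) = 9745/2 ≈ 4872.5)
Z(G) = 31 + G²*(3/2 + G/2) (Z(G) = ((G*(G + (3/2 - G/2)))*G - 4) - 1*(-35) = ((G*(3/2 + G/2))*G - 4) + 35 = (G²*(3/2 + G/2) - 4) + 35 = (-4 + G²*(3/2 + G/2)) + 35 = 31 + G²*(3/2 + G/2))
K - Z((94 + 31)*(36 + 7)) = 9745/2 - (31 + ((94 + 31)*(36 + 7))³/2 + 3*((94 + 31)*(36 + 7))²/2) = 9745/2 - (31 + (125*43)³/2 + 3*(125*43)²/2) = 9745/2 - (31 + (½)*5375³ + (3/2)*5375²) = 9745/2 - (31 + (½)*155287109375 + (3/2)*28890625) = 9745/2 - (31 + 155287109375/2 + 86671875/2) = 9745/2 - 1*77686890656 = 9745/2 - 77686890656 = -155373771567/2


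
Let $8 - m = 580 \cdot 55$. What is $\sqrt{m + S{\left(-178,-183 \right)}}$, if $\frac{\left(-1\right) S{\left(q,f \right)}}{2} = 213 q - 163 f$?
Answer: $i \sqrt{15722} \approx 125.39 i$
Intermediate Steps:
$m = -31892$ ($m = 8 - 580 \cdot 55 = 8 - 31900 = -31892$)
$S{\left(q,f \right)} = - 426 q + 326 f$ ($S{\left(q,f \right)} = - 2 \left(213 q - 163 f\right) = - 2 \left(- 163 f + 213 q\right) = - 426 q + 326 f$)
$\sqrt{m + S{\left(-178,-183 \right)}} = \sqrt{-31892 + \left(\left(-426\right) \left(-178\right) + 326 \left(-183\right)\right)} = \sqrt{-31892 + \left(75828 - 59658\right)} = \sqrt{-31892 + 16170} = \sqrt{-15722} = i \sqrt{15722}$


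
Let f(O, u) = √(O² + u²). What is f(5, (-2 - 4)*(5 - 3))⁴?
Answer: 28561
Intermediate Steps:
f(5, (-2 - 4)*(5 - 3))⁴ = (√(5² + ((-2 - 4)*(5 - 3))²))⁴ = (√(25 + (-6*2)²))⁴ = (√(25 + (-12)²))⁴ = (√(25 + 144))⁴ = (√169)⁴ = 13⁴ = 28561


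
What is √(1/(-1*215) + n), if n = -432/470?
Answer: I*√3773207/2021 ≈ 0.96115*I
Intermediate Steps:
n = -216/235 (n = -432*1/470 = -216/235 ≈ -0.91915)
√(1/(-1*215) + n) = √(1/(-1*215) - 216/235) = √(1/(-215) - 216/235) = √(-1/215 - 216/235) = √(-1867/2021) = I*√3773207/2021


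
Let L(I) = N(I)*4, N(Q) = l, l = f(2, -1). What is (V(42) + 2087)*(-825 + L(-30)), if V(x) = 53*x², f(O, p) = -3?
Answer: -79999623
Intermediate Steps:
l = -3
N(Q) = -3
L(I) = -12 (L(I) = -3*4 = -12)
(V(42) + 2087)*(-825 + L(-30)) = (53*42² + 2087)*(-825 - 12) = (53*1764 + 2087)*(-837) = (93492 + 2087)*(-837) = 95579*(-837) = -79999623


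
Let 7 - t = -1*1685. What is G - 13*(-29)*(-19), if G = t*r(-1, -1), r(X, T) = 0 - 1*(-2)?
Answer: -3779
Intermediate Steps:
r(X, T) = 2 (r(X, T) = 0 + 2 = 2)
t = 1692 (t = 7 - (-1)*1685 = 7 - 1*(-1685) = 7 + 1685 = 1692)
G = 3384 (G = 1692*2 = 3384)
G - 13*(-29)*(-19) = 3384 - 13*(-29)*(-19) = 3384 - (-377)*(-19) = 3384 - 1*7163 = 3384 - 7163 = -3779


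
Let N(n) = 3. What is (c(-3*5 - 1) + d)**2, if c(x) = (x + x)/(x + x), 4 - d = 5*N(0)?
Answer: 100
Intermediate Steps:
d = -11 (d = 4 - 5*3 = 4 - 1*15 = 4 - 15 = -11)
c(x) = 1 (c(x) = (2*x)/((2*x)) = (2*x)*(1/(2*x)) = 1)
(c(-3*5 - 1) + d)**2 = (1 - 11)**2 = (-10)**2 = 100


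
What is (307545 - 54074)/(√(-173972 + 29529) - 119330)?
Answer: -30246694430/14239793343 - 253471*I*√144443/14239793343 ≈ -2.1241 - 0.0067651*I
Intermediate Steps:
(307545 - 54074)/(√(-173972 + 29529) - 119330) = 253471/(√(-144443) - 119330) = 253471/(I*√144443 - 119330) = 253471/(-119330 + I*√144443)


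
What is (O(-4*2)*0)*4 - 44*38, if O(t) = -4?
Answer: -1672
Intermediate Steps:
(O(-4*2)*0)*4 - 44*38 = -4*0*4 - 44*38 = 0*4 - 1672 = 0 - 1672 = -1672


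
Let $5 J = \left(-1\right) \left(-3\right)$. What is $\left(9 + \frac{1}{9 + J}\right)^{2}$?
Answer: $\frac{190969}{2304} \approx 82.886$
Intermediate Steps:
$J = \frac{3}{5}$ ($J = \frac{\left(-1\right) \left(-3\right)}{5} = \frac{1}{5} \cdot 3 = \frac{3}{5} \approx 0.6$)
$\left(9 + \frac{1}{9 + J}\right)^{2} = \left(9 + \frac{1}{9 + \frac{3}{5}}\right)^{2} = \left(9 + \frac{1}{\frac{48}{5}}\right)^{2} = \left(9 + \frac{5}{48}\right)^{2} = \left(\frac{437}{48}\right)^{2} = \frac{190969}{2304}$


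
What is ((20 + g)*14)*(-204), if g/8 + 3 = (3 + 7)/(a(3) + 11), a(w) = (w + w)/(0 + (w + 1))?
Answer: -34272/5 ≈ -6854.4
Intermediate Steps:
a(w) = 2*w/(1 + w) (a(w) = (2*w)/(0 + (1 + w)) = (2*w)/(1 + w) = 2*w/(1 + w))
g = -88/5 (g = -24 + 8*((3 + 7)/(2*3/(1 + 3) + 11)) = -24 + 8*(10/(2*3/4 + 11)) = -24 + 8*(10/(2*3*(1/4) + 11)) = -24 + 8*(10/(3/2 + 11)) = -24 + 8*(10/(25/2)) = -24 + 8*(10*(2/25)) = -24 + 8*(4/5) = -24 + 32/5 = -88/5 ≈ -17.600)
((20 + g)*14)*(-204) = ((20 - 88/5)*14)*(-204) = ((12/5)*14)*(-204) = (168/5)*(-204) = -34272/5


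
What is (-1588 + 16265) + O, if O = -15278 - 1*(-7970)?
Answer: 7369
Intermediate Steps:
O = -7308 (O = -15278 + 7970 = -7308)
(-1588 + 16265) + O = (-1588 + 16265) - 7308 = 14677 - 7308 = 7369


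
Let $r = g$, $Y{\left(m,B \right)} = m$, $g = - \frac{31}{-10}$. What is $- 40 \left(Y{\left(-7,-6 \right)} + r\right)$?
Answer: $156$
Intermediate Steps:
$g = \frac{31}{10}$ ($g = \left(-31\right) \left(- \frac{1}{10}\right) = \frac{31}{10} \approx 3.1$)
$r = \frac{31}{10} \approx 3.1$
$- 40 \left(Y{\left(-7,-6 \right)} + r\right) = - 40 \left(-7 + \frac{31}{10}\right) = \left(-40\right) \left(- \frac{39}{10}\right) = 156$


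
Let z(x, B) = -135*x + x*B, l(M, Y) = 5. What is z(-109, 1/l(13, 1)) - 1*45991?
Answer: -156489/5 ≈ -31298.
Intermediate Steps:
z(x, B) = -135*x + B*x
z(-109, 1/l(13, 1)) - 1*45991 = -109*(-135 + 1/5) - 1*45991 = -109*(-135 + ⅕) - 45991 = -109*(-674/5) - 45991 = 73466/5 - 45991 = -156489/5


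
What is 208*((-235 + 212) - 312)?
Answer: -69680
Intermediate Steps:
208*((-235 + 212) - 312) = 208*(-23 - 312) = 208*(-335) = -69680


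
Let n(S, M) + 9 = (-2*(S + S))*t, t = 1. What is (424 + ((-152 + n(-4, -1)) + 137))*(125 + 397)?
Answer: 217152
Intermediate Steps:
n(S, M) = -9 - 4*S (n(S, M) = -9 - 2*(S + S)*1 = -9 - 4*S*1 = -9 - 4*S)
(424 + ((-152 + n(-4, -1)) + 137))*(125 + 397) = (424 + ((-152 + (-9 - 4*(-4))) + 137))*(125 + 397) = (424 + ((-152 + (-9 + 16)) + 137))*522 = (424 + ((-152 + 7) + 137))*522 = (424 + (-145 + 137))*522 = (424 - 8)*522 = 416*522 = 217152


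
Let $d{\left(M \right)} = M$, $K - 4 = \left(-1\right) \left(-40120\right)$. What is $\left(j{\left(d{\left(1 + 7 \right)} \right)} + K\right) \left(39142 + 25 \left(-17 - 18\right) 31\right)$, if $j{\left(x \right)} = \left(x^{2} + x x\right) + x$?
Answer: $483804420$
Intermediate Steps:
$K = 40124$ ($K = 4 - -40120 = 4 + 40120 = 40124$)
$j{\left(x \right)} = x + 2 x^{2}$ ($j{\left(x \right)} = \left(x^{2} + x^{2}\right) + x = 2 x^{2} + x = x + 2 x^{2}$)
$\left(j{\left(d{\left(1 + 7 \right)} \right)} + K\right) \left(39142 + 25 \left(-17 - 18\right) 31\right) = \left(\left(1 + 7\right) \left(1 + 2 \left(1 + 7\right)\right) + 40124\right) \left(39142 + 25 \left(-17 - 18\right) 31\right) = \left(8 \left(1 + 2 \cdot 8\right) + 40124\right) \left(39142 + 25 \left(-35\right) 31\right) = \left(8 \left(1 + 16\right) + 40124\right) \left(39142 - 27125\right) = \left(8 \cdot 17 + 40124\right) \left(39142 - 27125\right) = \left(136 + 40124\right) 12017 = 40260 \cdot 12017 = 483804420$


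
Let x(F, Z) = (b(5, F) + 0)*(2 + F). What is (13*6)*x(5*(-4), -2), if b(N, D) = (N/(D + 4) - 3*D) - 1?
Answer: -329589/4 ≈ -82397.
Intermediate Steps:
b(N, D) = -1 - 3*D + N/(4 + D) (b(N, D) = (N/(4 + D) - 3*D) - 1 = (-3*D + N/(4 + D)) - 1 = -1 - 3*D + N/(4 + D))
x(F, Z) = (2 + F)*(1 - 13*F - 3*F**2)/(4 + F) (x(F, Z) = ((-4 + 5 - 13*F - 3*F**2)/(4 + F) + 0)*(2 + F) = ((1 - 13*F - 3*F**2)/(4 + F) + 0)*(2 + F) = ((1 - 13*F - 3*F**2)/(4 + F))*(2 + F) = (2 + F)*(1 - 13*F - 3*F**2)/(4 + F))
(13*6)*x(5*(-4), -2) = (13*6)*(-(2 + 5*(-4))*(-1 + 3*(5*(-4))**2 + 13*(5*(-4)))/(4 + 5*(-4))) = 78*(-(2 - 20)*(-1 + 3*(-20)**2 + 13*(-20))/(4 - 20)) = 78*(-1*(-18)*(-1 + 3*400 - 260)/(-16)) = 78*(-1*(-1/16)*(-18)*(-1 + 1200 - 260)) = 78*(-1*(-1/16)*(-18)*939) = 78*(-8451/8) = -329589/4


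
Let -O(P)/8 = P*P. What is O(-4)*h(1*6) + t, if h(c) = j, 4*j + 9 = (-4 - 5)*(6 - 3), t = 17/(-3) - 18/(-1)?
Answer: 3493/3 ≈ 1164.3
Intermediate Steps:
O(P) = -8*P² (O(P) = -8*P*P = -8*P²)
t = 37/3 (t = 17*(-⅓) - 18*(-1) = -17/3 + 18 = 37/3 ≈ 12.333)
j = -9 (j = -9/4 + ((-4 - 5)*(6 - 3))/4 = -9/4 + (-9*3)/4 = -9/4 + (¼)*(-27) = -9/4 - 27/4 = -9)
h(c) = -9
O(-4)*h(1*6) + t = -8*(-4)²*(-9) + 37/3 = -8*16*(-9) + 37/3 = -128*(-9) + 37/3 = 1152 + 37/3 = 3493/3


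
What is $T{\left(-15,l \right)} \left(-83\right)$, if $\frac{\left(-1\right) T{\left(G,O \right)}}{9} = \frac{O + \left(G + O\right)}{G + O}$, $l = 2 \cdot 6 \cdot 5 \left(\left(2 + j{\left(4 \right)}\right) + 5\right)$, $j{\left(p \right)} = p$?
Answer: $\frac{64989}{43} \approx 1511.4$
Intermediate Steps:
$l = 660$ ($l = 2 \cdot 6 \cdot 5 \left(\left(2 + 4\right) + 5\right) = 12 \cdot 5 \left(6 + 5\right) = 60 \cdot 11 = 660$)
$T{\left(G,O \right)} = - \frac{9 \left(G + 2 O\right)}{G + O}$ ($T{\left(G,O \right)} = - 9 \frac{O + \left(G + O\right)}{G + O} = - 9 \frac{G + 2 O}{G + O} = - \frac{9 \left(G + 2 O\right)}{G + O}$)
$T{\left(-15,l \right)} \left(-83\right) = \frac{9 \left(\left(-1\right) \left(-15\right) - 1320\right)}{-15 + 660} \left(-83\right) = \frac{9 \left(15 - 1320\right)}{645} \left(-83\right) = 9 \cdot \frac{1}{645} \left(-1305\right) \left(-83\right) = \left(- \frac{783}{43}\right) \left(-83\right) = \frac{64989}{43}$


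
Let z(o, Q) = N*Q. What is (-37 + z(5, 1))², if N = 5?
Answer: 1024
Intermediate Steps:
z(o, Q) = 5*Q
(-37 + z(5, 1))² = (-37 + 5*1)² = (-37 + 5)² = (-32)² = 1024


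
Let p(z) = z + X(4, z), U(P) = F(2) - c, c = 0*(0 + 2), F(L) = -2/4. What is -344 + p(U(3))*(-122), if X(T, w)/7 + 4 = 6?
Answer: -1991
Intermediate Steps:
F(L) = -1/2 (F(L) = -2*1/4 = -1/2)
c = 0 (c = 0*2 = 0)
X(T, w) = 14 (X(T, w) = -28 + 7*6 = -28 + 42 = 14)
U(P) = -1/2 (U(P) = -1/2 - 1*0 = -1/2 + 0 = -1/2)
p(z) = 14 + z (p(z) = z + 14 = 14 + z)
-344 + p(U(3))*(-122) = -344 + (14 - 1/2)*(-122) = -344 + (27/2)*(-122) = -344 - 1647 = -1991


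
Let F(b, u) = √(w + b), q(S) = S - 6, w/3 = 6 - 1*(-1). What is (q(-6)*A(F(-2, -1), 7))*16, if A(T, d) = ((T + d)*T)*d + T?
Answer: -25536 - 9600*√19 ≈ -67381.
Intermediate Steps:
w = 21 (w = 3*(6 - 1*(-1)) = 3*(6 + 1) = 3*7 = 21)
q(S) = -6 + S
F(b, u) = √(21 + b)
A(T, d) = T + T*d*(T + d) (A(T, d) = (T*(T + d))*d + T = T*d*(T + d) + T = T + T*d*(T + d))
(q(-6)*A(F(-2, -1), 7))*16 = ((-6 - 6)*(√(21 - 2)*(1 + 7² + √(21 - 2)*7)))*16 = -12*√19*(1 + 49 + √19*7)*16 = -12*√19*(1 + 49 + 7*√19)*16 = -12*√19*(50 + 7*√19)*16 = -192*√19*(50 + 7*√19)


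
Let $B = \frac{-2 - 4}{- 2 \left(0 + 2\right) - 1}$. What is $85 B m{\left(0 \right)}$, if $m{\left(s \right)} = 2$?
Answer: $204$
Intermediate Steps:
$B = \frac{6}{5}$ ($B = - \frac{6}{\left(-2\right) 2 - 1} = - \frac{6}{-4 - 1} = - \frac{6}{-5} = \left(-6\right) \left(- \frac{1}{5}\right) = \frac{6}{5} \approx 1.2$)
$85 B m{\left(0 \right)} = 85 \cdot \frac{6}{5} \cdot 2 = 85 \cdot \frac{12}{5} = 204$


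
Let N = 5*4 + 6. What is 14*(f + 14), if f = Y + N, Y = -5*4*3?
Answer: -280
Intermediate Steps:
N = 26 (N = 20 + 6 = 26)
Y = -60 (Y = -20*3 = -60)
f = -34 (f = -60 + 26 = -34)
14*(f + 14) = 14*(-34 + 14) = 14*(-20) = -280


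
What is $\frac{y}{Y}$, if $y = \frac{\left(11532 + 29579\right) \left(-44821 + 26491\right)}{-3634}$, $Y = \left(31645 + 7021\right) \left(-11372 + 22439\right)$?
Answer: $\frac{17942015}{37024976294} \approx 0.00048459$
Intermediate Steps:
$Y = 427916622$ ($Y = 38666 \cdot 11067 = 427916622$)
$y = \frac{376782315}{1817}$ ($y = 41111 \left(-18330\right) \left(- \frac{1}{3634}\right) = \left(-753564630\right) \left(- \frac{1}{3634}\right) = \frac{376782315}{1817} \approx 2.0737 \cdot 10^{5}$)
$\frac{y}{Y} = \frac{376782315}{1817 \cdot 427916622} = \frac{376782315}{1817} \cdot \frac{1}{427916622} = \frac{17942015}{37024976294}$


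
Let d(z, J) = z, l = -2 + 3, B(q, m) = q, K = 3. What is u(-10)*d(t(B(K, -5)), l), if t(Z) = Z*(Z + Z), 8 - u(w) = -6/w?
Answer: 666/5 ≈ 133.20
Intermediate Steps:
u(w) = 8 + 6/w (u(w) = 8 - (-6)/w = 8 + 6/w)
t(Z) = 2*Z**2 (t(Z) = Z*(2*Z) = 2*Z**2)
l = 1
u(-10)*d(t(B(K, -5)), l) = (8 + 6/(-10))*(2*3**2) = (8 + 6*(-1/10))*(2*9) = (8 - 3/5)*18 = (37/5)*18 = 666/5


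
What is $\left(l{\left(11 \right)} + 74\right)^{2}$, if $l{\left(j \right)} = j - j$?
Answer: $5476$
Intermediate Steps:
$l{\left(j \right)} = 0$
$\left(l{\left(11 \right)} + 74\right)^{2} = \left(0 + 74\right)^{2} = 74^{2} = 5476$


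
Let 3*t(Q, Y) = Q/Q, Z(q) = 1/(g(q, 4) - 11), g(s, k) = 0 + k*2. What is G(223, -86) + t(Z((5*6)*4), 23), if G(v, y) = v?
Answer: 670/3 ≈ 223.33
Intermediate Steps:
g(s, k) = 2*k (g(s, k) = 0 + 2*k = 2*k)
Z(q) = -⅓ (Z(q) = 1/(2*4 - 11) = 1/(8 - 11) = 1/(-3) = -⅓)
t(Q, Y) = ⅓ (t(Q, Y) = (Q/Q)/3 = (⅓)*1 = ⅓)
G(223, -86) + t(Z((5*6)*4), 23) = 223 + ⅓ = 670/3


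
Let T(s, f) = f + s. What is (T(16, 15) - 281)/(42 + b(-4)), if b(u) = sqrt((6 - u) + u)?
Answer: -1750/293 + 125*sqrt(6)/879 ≈ -5.6244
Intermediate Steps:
b(u) = sqrt(6)
(T(16, 15) - 281)/(42 + b(-4)) = ((15 + 16) - 281)/(42 + sqrt(6)) = (31 - 281)/(42 + sqrt(6)) = -250/(42 + sqrt(6))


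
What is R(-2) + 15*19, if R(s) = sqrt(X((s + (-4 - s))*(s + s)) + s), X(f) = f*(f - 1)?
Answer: 285 + sqrt(238) ≈ 300.43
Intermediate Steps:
X(f) = f*(-1 + f)
R(s) = sqrt(s - 8*s*(-1 - 8*s)) (R(s) = sqrt(((s + (-4 - s))*(s + s))*(-1 + (s + (-4 - s))*(s + s)) + s) = sqrt((-8*s)*(-1 - 8*s) + s) = sqrt(-8*s*(-1 - 8*s) + s) = sqrt(s - 8*s*(-1 - 8*s)))
R(-2) + 15*19 = sqrt(-2*(9 + 64*(-2))) + 15*19 = sqrt(-2*(9 - 128)) + 285 = sqrt(-2*(-119)) + 285 = sqrt(238) + 285 = 285 + sqrt(238)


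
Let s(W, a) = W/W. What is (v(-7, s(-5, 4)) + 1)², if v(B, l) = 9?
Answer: 100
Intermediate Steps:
s(W, a) = 1
(v(-7, s(-5, 4)) + 1)² = (9 + 1)² = 10² = 100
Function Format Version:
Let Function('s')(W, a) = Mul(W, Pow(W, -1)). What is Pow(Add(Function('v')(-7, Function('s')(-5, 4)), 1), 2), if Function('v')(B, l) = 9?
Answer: 100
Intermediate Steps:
Function('s')(W, a) = 1
Pow(Add(Function('v')(-7, Function('s')(-5, 4)), 1), 2) = Pow(Add(9, 1), 2) = Pow(10, 2) = 100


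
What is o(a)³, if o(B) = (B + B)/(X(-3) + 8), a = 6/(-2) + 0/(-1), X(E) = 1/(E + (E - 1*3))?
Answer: -157464/357911 ≈ -0.43995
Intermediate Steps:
X(E) = 1/(-3 + 2*E) (X(E) = 1/(E + (E - 3)) = 1/(E + (-3 + E)) = 1/(-3 + 2*E))
a = -3 (a = 6*(-½) + 0*(-1) = -3 + 0 = -3)
o(B) = 18*B/71 (o(B) = (B + B)/(1/(-3 + 2*(-3)) + 8) = (2*B)/(1/(-3 - 6) + 8) = (2*B)/(1/(-9) + 8) = (2*B)/(-⅑ + 8) = (2*B)/(71/9) = (2*B)*(9/71) = 18*B/71)
o(a)³ = ((18/71)*(-3))³ = (-54/71)³ = -157464/357911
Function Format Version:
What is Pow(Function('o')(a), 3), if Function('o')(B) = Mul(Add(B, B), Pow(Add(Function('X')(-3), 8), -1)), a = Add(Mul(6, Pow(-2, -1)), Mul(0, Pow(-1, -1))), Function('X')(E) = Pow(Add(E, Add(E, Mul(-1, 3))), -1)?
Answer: Rational(-157464, 357911) ≈ -0.43995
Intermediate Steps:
Function('X')(E) = Pow(Add(-3, Mul(2, E)), -1) (Function('X')(E) = Pow(Add(E, Add(E, -3)), -1) = Pow(Add(E, Add(-3, E)), -1) = Pow(Add(-3, Mul(2, E)), -1))
a = -3 (a = Add(Mul(6, Rational(-1, 2)), Mul(0, -1)) = Add(-3, 0) = -3)
Function('o')(B) = Mul(Rational(18, 71), B) (Function('o')(B) = Mul(Add(B, B), Pow(Add(Pow(Add(-3, Mul(2, -3)), -1), 8), -1)) = Mul(Mul(2, B), Pow(Add(Pow(Add(-3, -6), -1), 8), -1)) = Mul(Mul(2, B), Pow(Add(Pow(-9, -1), 8), -1)) = Mul(Mul(2, B), Pow(Add(Rational(-1, 9), 8), -1)) = Mul(Mul(2, B), Pow(Rational(71, 9), -1)) = Mul(Mul(2, B), Rational(9, 71)) = Mul(Rational(18, 71), B))
Pow(Function('o')(a), 3) = Pow(Mul(Rational(18, 71), -3), 3) = Pow(Rational(-54, 71), 3) = Rational(-157464, 357911)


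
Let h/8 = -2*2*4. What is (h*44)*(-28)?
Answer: 157696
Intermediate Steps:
h = -128 (h = 8*(-2*2*4) = 8*(-4*4) = 8*(-16) = -128)
(h*44)*(-28) = -128*44*(-28) = -5632*(-28) = 157696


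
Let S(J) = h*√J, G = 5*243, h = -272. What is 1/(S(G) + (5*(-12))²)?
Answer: -5/106848 - 17*√15/534240 ≈ -0.00017004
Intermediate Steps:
G = 1215
S(J) = -272*√J
1/(S(G) + (5*(-12))²) = 1/(-2448*√15 + (5*(-12))²) = 1/(-2448*√15 + (-60)²) = 1/(-2448*√15 + 3600) = 1/(3600 - 2448*√15)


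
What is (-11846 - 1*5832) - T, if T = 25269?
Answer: -42947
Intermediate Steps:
(-11846 - 1*5832) - T = (-11846 - 1*5832) - 1*25269 = (-11846 - 5832) - 25269 = -17678 - 25269 = -42947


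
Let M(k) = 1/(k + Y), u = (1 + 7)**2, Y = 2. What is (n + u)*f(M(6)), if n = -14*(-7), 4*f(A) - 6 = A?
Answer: 3969/16 ≈ 248.06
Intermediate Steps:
u = 64 (u = 8**2 = 64)
M(k) = 1/(2 + k) (M(k) = 1/(k + 2) = 1/(2 + k))
f(A) = 3/2 + A/4
n = 98
(n + u)*f(M(6)) = (98 + 64)*(3/2 + 1/(4*(2 + 6))) = 162*(3/2 + (1/4)/8) = 162*(3/2 + (1/4)*(1/8)) = 162*(3/2 + 1/32) = 162*(49/32) = 3969/16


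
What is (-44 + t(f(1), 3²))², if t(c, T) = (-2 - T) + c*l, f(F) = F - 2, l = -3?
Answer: 2704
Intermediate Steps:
f(F) = -2 + F
t(c, T) = -2 - T - 3*c (t(c, T) = (-2 - T) + c*(-3) = (-2 - T) - 3*c = -2 - T - 3*c)
(-44 + t(f(1), 3²))² = (-44 + (-2 - 1*3² - 3*(-2 + 1)))² = (-44 + (-2 - 1*9 - 3*(-1)))² = (-44 + (-2 - 9 + 3))² = (-44 - 8)² = (-52)² = 2704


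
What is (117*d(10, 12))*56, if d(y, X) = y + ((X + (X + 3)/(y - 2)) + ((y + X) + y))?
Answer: 366093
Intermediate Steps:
d(y, X) = 2*X + 3*y + (3 + X)/(-2 + y) (d(y, X) = y + ((X + (3 + X)/(-2 + y)) + ((X + y) + y)) = y + ((X + (3 + X)/(-2 + y)) + (X + 2*y)) = y + (2*X + 2*y + (3 + X)/(-2 + y)) = 2*X + 3*y + (3 + X)/(-2 + y))
(117*d(10, 12))*56 = (117*((3 - 6*10 - 3*12 + 3*10² + 2*12*10)/(-2 + 10)))*56 = (117*((3 - 60 - 36 + 3*100 + 240)/8))*56 = (117*((3 - 60 - 36 + 300 + 240)/8))*56 = (117*((⅛)*447))*56 = (117*(447/8))*56 = (52299/8)*56 = 366093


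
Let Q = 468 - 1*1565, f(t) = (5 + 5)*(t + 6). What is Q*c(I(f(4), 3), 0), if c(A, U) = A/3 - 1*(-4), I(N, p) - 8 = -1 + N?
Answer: -130543/3 ≈ -43514.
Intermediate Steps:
f(t) = 60 + 10*t (f(t) = 10*(6 + t) = 60 + 10*t)
I(N, p) = 7 + N (I(N, p) = 8 + (-1 + N) = 7 + N)
Q = -1097 (Q = 468 - 1565 = -1097)
c(A, U) = 4 + A/3 (c(A, U) = A*(⅓) + 4 = A/3 + 4 = 4 + A/3)
Q*c(I(f(4), 3), 0) = -1097*(4 + (7 + (60 + 10*4))/3) = -1097*(4 + (7 + (60 + 40))/3) = -1097*(4 + (7 + 100)/3) = -1097*(4 + (⅓)*107) = -1097*(4 + 107/3) = -1097*119/3 = -130543/3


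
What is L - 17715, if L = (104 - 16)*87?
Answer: -10059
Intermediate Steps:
L = 7656 (L = 88*87 = 7656)
L - 17715 = 7656 - 17715 = -10059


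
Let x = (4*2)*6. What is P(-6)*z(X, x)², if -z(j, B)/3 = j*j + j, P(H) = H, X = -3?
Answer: -1944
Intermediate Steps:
x = 48 (x = 8*6 = 48)
z(j, B) = -3*j - 3*j² (z(j, B) = -3*(j*j + j) = -3*(j² + j) = -3*(j + j²) = -3*j - 3*j²)
P(-6)*z(X, x)² = -6*81*(1 - 3)² = -6*(-3*(-3)*(-2))² = -6*(-18)² = -6*324 = -1944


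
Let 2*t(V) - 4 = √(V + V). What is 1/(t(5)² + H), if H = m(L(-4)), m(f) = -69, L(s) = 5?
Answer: -50/3093 - 8*√10/15465 ≈ -0.017801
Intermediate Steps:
t(V) = 2 + √2*√V/2 (t(V) = 2 + √(V + V)/2 = 2 + √(2*V)/2 = 2 + (√2*√V)/2 = 2 + √2*√V/2)
H = -69
1/(t(5)² + H) = 1/((2 + √2*√5/2)² - 69) = 1/((2 + √10/2)² - 69) = 1/(-69 + (2 + √10/2)²)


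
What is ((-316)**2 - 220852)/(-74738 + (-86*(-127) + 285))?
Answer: 13444/7059 ≈ 1.9045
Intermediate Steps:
((-316)**2 - 220852)/(-74738 + (-86*(-127) + 285)) = (99856 - 220852)/(-74738 + (10922 + 285)) = -120996/(-74738 + 11207) = -120996/(-63531) = -120996*(-1/63531) = 13444/7059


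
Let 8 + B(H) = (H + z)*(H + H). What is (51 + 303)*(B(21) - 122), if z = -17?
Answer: 13452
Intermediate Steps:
B(H) = -8 + 2*H*(-17 + H) (B(H) = -8 + (H - 17)*(H + H) = -8 + (-17 + H)*(2*H) = -8 + 2*H*(-17 + H))
(51 + 303)*(B(21) - 122) = (51 + 303)*((-8 - 34*21 + 2*21²) - 122) = 354*((-8 - 714 + 2*441) - 122) = 354*((-8 - 714 + 882) - 122) = 354*(160 - 122) = 354*38 = 13452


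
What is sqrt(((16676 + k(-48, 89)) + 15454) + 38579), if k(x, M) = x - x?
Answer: sqrt(70709) ≈ 265.91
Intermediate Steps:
k(x, M) = 0
sqrt(((16676 + k(-48, 89)) + 15454) + 38579) = sqrt(((16676 + 0) + 15454) + 38579) = sqrt((16676 + 15454) + 38579) = sqrt(32130 + 38579) = sqrt(70709)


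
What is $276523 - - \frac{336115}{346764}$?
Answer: $\frac{95888557687}{346764} \approx 2.7652 \cdot 10^{5}$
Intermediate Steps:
$276523 - - \frac{336115}{346764} = 276523 + \frac{336115}{346764} = \frac{95888557687}{346764}$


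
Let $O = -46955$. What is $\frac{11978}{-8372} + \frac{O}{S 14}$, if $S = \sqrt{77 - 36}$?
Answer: $- \frac{5989}{4186} - \frac{46955 \sqrt{41}}{574} \approx -525.23$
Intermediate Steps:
$S = \sqrt{41} \approx 6.4031$
$\frac{11978}{-8372} + \frac{O}{S 14} = \frac{11978}{-8372} - \frac{46955}{\sqrt{41} \cdot 14} = 11978 \left(- \frac{1}{8372}\right) - \frac{46955}{14 \sqrt{41}} = - \frac{5989}{4186} - 46955 \frac{\sqrt{41}}{574} = - \frac{5989}{4186} - \frac{46955 \sqrt{41}}{574}$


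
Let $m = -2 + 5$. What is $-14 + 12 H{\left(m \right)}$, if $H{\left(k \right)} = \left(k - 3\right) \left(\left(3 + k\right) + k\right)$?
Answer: $-14$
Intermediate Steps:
$m = 3$
$H{\left(k \right)} = \left(-3 + k\right) \left(3 + 2 k\right)$
$-14 + 12 H{\left(m \right)} = -14 + 12 \left(-9 - 9 + 2 \cdot 3^{2}\right) = -14 + 12 \left(-9 - 9 + 2 \cdot 9\right) = -14 + 12 \left(-9 - 9 + 18\right) = -14 + 12 \cdot 0 = -14 + 0 = -14$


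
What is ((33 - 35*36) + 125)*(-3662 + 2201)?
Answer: 1610022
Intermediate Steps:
((33 - 35*36) + 125)*(-3662 + 2201) = ((33 - 1260) + 125)*(-1461) = (-1227 + 125)*(-1461) = -1102*(-1461) = 1610022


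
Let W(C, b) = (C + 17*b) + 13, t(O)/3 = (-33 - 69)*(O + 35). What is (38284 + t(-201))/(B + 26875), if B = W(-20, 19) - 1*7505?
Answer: 2620/579 ≈ 4.5250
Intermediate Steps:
t(O) = -10710 - 306*O (t(O) = 3*((-33 - 69)*(O + 35)) = 3*(-102*(35 + O)) = 3*(-3570 - 102*O) = -10710 - 306*O)
W(C, b) = 13 + C + 17*b
B = -7189 (B = (13 - 20 + 17*19) - 1*7505 = (13 - 20 + 323) - 7505 = 316 - 7505 = -7189)
(38284 + t(-201))/(B + 26875) = (38284 + (-10710 - 306*(-201)))/(-7189 + 26875) = (38284 + (-10710 + 61506))/19686 = (38284 + 50796)*(1/19686) = 89080*(1/19686) = 2620/579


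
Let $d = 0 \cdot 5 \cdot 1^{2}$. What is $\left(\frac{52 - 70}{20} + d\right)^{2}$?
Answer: $\frac{81}{100} \approx 0.81$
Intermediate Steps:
$d = 0$ ($d = 0 \cdot 1 = 0$)
$\left(\frac{52 - 70}{20} + d\right)^{2} = \left(\frac{52 - 70}{20} + 0\right)^{2} = \left(\left(52 - 70\right) \frac{1}{20} + 0\right)^{2} = \left(\left(-18\right) \frac{1}{20} + 0\right)^{2} = \left(- \frac{9}{10} + 0\right)^{2} = \left(- \frac{9}{10}\right)^{2} = \frac{81}{100}$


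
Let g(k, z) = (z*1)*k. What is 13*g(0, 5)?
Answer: 0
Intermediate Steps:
g(k, z) = k*z (g(k, z) = z*k = k*z)
13*g(0, 5) = 13*(0*5) = 13*0 = 0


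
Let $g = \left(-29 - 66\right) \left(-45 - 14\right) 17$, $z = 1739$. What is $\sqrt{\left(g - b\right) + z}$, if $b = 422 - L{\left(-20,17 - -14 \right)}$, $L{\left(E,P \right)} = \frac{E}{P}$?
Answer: $\frac{3 \sqrt{10314878}}{31} \approx 310.81$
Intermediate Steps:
$b = \frac{13102}{31}$ ($b = 422 - - \frac{20}{17 - -14} = 422 - - \frac{20}{17 + 14} = 422 - - \frac{20}{31} = 422 + \frac{20}{31} = \frac{13102}{31} \approx 422.65$)
$g = 95285$ ($g = \left(-95\right) \left(-59\right) 17 = 5605 \cdot 17 = 95285$)
$\sqrt{\left(g - b\right) + z} = \sqrt{\left(95285 - \frac{13102}{31}\right) + 1739} = \sqrt{\frac{2940733}{31} + 1739} = \sqrt{\frac{2994642}{31}} = \frac{3 \sqrt{10314878}}{31}$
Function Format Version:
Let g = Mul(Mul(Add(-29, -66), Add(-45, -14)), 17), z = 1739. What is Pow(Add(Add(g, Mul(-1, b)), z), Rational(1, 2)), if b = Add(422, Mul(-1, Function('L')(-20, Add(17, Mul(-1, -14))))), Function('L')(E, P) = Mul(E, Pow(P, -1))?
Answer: Mul(Rational(3, 31), Pow(10314878, Rational(1, 2))) ≈ 310.81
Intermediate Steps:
b = Rational(13102, 31) (b = Add(422, Mul(-1, Mul(-20, Pow(Add(17, Mul(-1, -14)), -1)))) = Add(422, Mul(-1, Mul(-20, Pow(Add(17, 14), -1)))) = Add(422, Mul(-1, Mul(-20, Pow(31, -1)))) = Add(422, Mul(-1, Mul(-20, Rational(1, 31)))) = Add(422, Mul(-1, Rational(-20, 31))) = Add(422, Rational(20, 31)) = Rational(13102, 31) ≈ 422.65)
g = 95285 (g = Mul(Mul(-95, -59), 17) = Mul(5605, 17) = 95285)
Pow(Add(Add(g, Mul(-1, b)), z), Rational(1, 2)) = Pow(Add(Add(95285, Mul(-1, Rational(13102, 31))), 1739), Rational(1, 2)) = Pow(Add(Add(95285, Rational(-13102, 31)), 1739), Rational(1, 2)) = Pow(Add(Rational(2940733, 31), 1739), Rational(1, 2)) = Pow(Rational(2994642, 31), Rational(1, 2)) = Mul(Rational(3, 31), Pow(10314878, Rational(1, 2)))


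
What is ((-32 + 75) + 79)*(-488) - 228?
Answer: -59764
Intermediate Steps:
((-32 + 75) + 79)*(-488) - 228 = (43 + 79)*(-488) - 228 = 122*(-488) - 228 = -59536 - 228 = -59764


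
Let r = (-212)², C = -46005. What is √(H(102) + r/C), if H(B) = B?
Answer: √213811273830/46005 ≈ 10.051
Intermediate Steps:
r = 44944
√(H(102) + r/C) = √(102 + 44944/(-46005)) = √(102 + 44944*(-1/46005)) = √(102 - 44944/46005) = √(4647566/46005) = √213811273830/46005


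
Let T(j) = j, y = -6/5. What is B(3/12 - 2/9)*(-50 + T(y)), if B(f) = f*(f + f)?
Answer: -32/405 ≈ -0.079012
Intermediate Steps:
y = -6/5 (y = -6*⅕ = -6/5 ≈ -1.2000)
B(f) = 2*f² (B(f) = f*(2*f) = 2*f²)
B(3/12 - 2/9)*(-50 + T(y)) = (2*(3/12 - 2/9)²)*(-50 - 6/5) = (2*(3*(1/12) - 2*⅑)²)*(-256/5) = (2*(¼ - 2/9)²)*(-256/5) = (2*(1/36)²)*(-256/5) = (2*(1/1296))*(-256/5) = (1/648)*(-256/5) = -32/405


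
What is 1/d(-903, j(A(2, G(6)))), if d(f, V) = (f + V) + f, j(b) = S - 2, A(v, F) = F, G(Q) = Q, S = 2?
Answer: -1/1806 ≈ -0.00055371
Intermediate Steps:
j(b) = 0 (j(b) = 2 - 2 = 0)
d(f, V) = V + 2*f (d(f, V) = (V + f) + f = V + 2*f)
1/d(-903, j(A(2, G(6)))) = 1/(0 + 2*(-903)) = 1/(0 - 1806) = 1/(-1806) = -1/1806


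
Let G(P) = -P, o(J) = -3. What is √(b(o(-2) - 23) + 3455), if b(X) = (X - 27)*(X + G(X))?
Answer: √3455 ≈ 58.779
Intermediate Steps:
b(X) = 0 (b(X) = (X - 27)*(X - X) = (-27 + X)*0 = 0)
√(b(o(-2) - 23) + 3455) = √(0 + 3455) = √3455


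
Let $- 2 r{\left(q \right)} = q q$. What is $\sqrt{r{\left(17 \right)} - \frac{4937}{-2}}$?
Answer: $2 \sqrt{581} \approx 48.208$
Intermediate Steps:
$r{\left(q \right)} = - \frac{q^{2}}{2}$ ($r{\left(q \right)} = - \frac{q q}{2} = - \frac{q^{2}}{2}$)
$\sqrt{r{\left(17 \right)} - \frac{4937}{-2}} = \sqrt{- \frac{17^{2}}{2} - \frac{4937}{-2}} = \sqrt{\left(- \frac{1}{2}\right) 289 - - \frac{4937}{2}} = \sqrt{- \frac{289}{2} + \frac{4937}{2}} = \sqrt{2324} = 2 \sqrt{581}$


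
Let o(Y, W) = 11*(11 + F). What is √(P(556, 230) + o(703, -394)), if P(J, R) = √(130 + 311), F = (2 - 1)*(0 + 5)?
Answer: √197 ≈ 14.036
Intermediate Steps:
F = 5 (F = 1*5 = 5)
o(Y, W) = 176 (o(Y, W) = 11*(11 + 5) = 11*16 = 176)
P(J, R) = 21 (P(J, R) = √441 = 21)
√(P(556, 230) + o(703, -394)) = √(21 + 176) = √197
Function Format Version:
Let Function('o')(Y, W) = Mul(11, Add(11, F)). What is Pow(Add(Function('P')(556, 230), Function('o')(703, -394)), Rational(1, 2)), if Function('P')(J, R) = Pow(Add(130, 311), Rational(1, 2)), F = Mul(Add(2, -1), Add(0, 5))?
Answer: Pow(197, Rational(1, 2)) ≈ 14.036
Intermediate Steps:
F = 5 (F = Mul(1, 5) = 5)
Function('o')(Y, W) = 176 (Function('o')(Y, W) = Mul(11, Add(11, 5)) = Mul(11, 16) = 176)
Function('P')(J, R) = 21 (Function('P')(J, R) = Pow(441, Rational(1, 2)) = 21)
Pow(Add(Function('P')(556, 230), Function('o')(703, -394)), Rational(1, 2)) = Pow(Add(21, 176), Rational(1, 2)) = Pow(197, Rational(1, 2))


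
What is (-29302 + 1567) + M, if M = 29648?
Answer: 1913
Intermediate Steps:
(-29302 + 1567) + M = (-29302 + 1567) + 29648 = -27735 + 29648 = 1913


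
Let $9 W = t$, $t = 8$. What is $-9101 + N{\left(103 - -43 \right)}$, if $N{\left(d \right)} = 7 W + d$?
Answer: $- \frac{80539}{9} \approx -8948.8$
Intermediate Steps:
$W = \frac{8}{9}$ ($W = \frac{1}{9} \cdot 8 = \frac{8}{9} \approx 0.88889$)
$N{\left(d \right)} = \frac{56}{9} + d$ ($N{\left(d \right)} = 7 \cdot \frac{8}{9} + d = \frac{56}{9} + d$)
$-9101 + N{\left(103 - -43 \right)} = -9101 + \left(\frac{56}{9} + \left(103 - -43\right)\right) = -9101 + \left(\frac{56}{9} + \left(103 + 43\right)\right) = -9101 + \left(\frac{56}{9} + 146\right) = -9101 + \frac{1370}{9} = - \frac{80539}{9}$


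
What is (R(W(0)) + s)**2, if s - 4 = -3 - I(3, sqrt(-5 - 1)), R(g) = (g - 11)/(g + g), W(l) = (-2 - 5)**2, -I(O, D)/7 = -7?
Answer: 5442889/2401 ≈ 2266.9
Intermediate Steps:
I(O, D) = 49 (I(O, D) = -7*(-7) = 49)
W(l) = 49 (W(l) = (-7)**2 = 49)
R(g) = (-11 + g)/(2*g) (R(g) = (-11 + g)/((2*g)) = (-11 + g)*(1/(2*g)) = (-11 + g)/(2*g))
s = -48 (s = 4 + (-3 - 1*49) = 4 + (-3 - 49) = 4 - 52 = -48)
(R(W(0)) + s)**2 = ((1/2)*(-11 + 49)/49 - 48)**2 = ((1/2)*(1/49)*38 - 48)**2 = (19/49 - 48)**2 = (-2333/49)**2 = 5442889/2401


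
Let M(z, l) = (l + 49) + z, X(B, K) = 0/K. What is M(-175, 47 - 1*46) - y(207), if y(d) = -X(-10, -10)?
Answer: -125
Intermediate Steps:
X(B, K) = 0
M(z, l) = 49 + l + z (M(z, l) = (49 + l) + z = 49 + l + z)
y(d) = 0 (y(d) = -1*0 = 0)
M(-175, 47 - 1*46) - y(207) = (49 + (47 - 1*46) - 175) - 1*0 = (49 + (47 - 46) - 175) + 0 = (49 + 1 - 175) + 0 = -125 + 0 = -125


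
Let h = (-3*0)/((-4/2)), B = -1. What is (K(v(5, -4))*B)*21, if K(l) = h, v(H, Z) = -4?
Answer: 0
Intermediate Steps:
h = 0 (h = 0/((-4*½)) = 0/(-2) = 0*(-½) = 0)
K(l) = 0
(K(v(5, -4))*B)*21 = (0*(-1))*21 = 0*21 = 0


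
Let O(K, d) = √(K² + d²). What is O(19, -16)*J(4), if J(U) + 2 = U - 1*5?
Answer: -3*√617 ≈ -74.518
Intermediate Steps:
J(U) = -7 + U (J(U) = -2 + (U - 1*5) = -2 + (U - 5) = -2 + (-5 + U) = -7 + U)
O(19, -16)*J(4) = √(19² + (-16)²)*(-7 + 4) = √(361 + 256)*(-3) = √617*(-3) = -3*√617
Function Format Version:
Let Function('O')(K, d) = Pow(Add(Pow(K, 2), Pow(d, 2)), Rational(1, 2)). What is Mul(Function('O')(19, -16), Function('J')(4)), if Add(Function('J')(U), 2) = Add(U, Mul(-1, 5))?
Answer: Mul(-3, Pow(617, Rational(1, 2))) ≈ -74.518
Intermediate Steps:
Function('J')(U) = Add(-7, U) (Function('J')(U) = Add(-2, Add(U, Mul(-1, 5))) = Add(-2, Add(U, -5)) = Add(-2, Add(-5, U)) = Add(-7, U))
Mul(Function('O')(19, -16), Function('J')(4)) = Mul(Pow(Add(Pow(19, 2), Pow(-16, 2)), Rational(1, 2)), Add(-7, 4)) = Mul(Pow(Add(361, 256), Rational(1, 2)), -3) = Mul(Pow(617, Rational(1, 2)), -3) = Mul(-3, Pow(617, Rational(1, 2)))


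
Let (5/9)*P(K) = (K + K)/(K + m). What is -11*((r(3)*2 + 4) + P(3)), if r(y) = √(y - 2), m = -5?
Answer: -33/5 ≈ -6.6000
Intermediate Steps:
P(K) = 18*K/(5*(-5 + K)) (P(K) = 9*((K + K)/(K - 5))/5 = 9*((2*K)/(-5 + K))/5 = 9*(2*K/(-5 + K))/5 = 18*K/(5*(-5 + K)))
r(y) = √(-2 + y)
-11*((r(3)*2 + 4) + P(3)) = -11*((√(-2 + 3)*2 + 4) + (18/5)*3/(-5 + 3)) = -11*((√1*2 + 4) + (18/5)*3/(-2)) = -11*((1*2 + 4) + (18/5)*3*(-½)) = -11*((2 + 4) - 27/5) = -11*(6 - 27/5) = -11*⅗ = -33/5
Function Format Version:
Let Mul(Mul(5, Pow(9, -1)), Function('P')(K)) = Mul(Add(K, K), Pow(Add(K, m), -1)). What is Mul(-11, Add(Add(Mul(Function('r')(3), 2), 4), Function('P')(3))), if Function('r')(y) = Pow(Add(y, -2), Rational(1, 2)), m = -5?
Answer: Rational(-33, 5) ≈ -6.6000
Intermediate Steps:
Function('P')(K) = Mul(Rational(18, 5), K, Pow(Add(-5, K), -1)) (Function('P')(K) = Mul(Rational(9, 5), Mul(Add(K, K), Pow(Add(K, -5), -1))) = Mul(Rational(9, 5), Mul(Mul(2, K), Pow(Add(-5, K), -1))) = Mul(Rational(9, 5), Mul(2, K, Pow(Add(-5, K), -1))) = Mul(Rational(18, 5), K, Pow(Add(-5, K), -1)))
Function('r')(y) = Pow(Add(-2, y), Rational(1, 2))
Mul(-11, Add(Add(Mul(Function('r')(3), 2), 4), Function('P')(3))) = Mul(-11, Add(Add(Mul(Pow(Add(-2, 3), Rational(1, 2)), 2), 4), Mul(Rational(18, 5), 3, Pow(Add(-5, 3), -1)))) = Mul(-11, Add(Add(Mul(Pow(1, Rational(1, 2)), 2), 4), Mul(Rational(18, 5), 3, Pow(-2, -1)))) = Mul(-11, Add(Add(Mul(1, 2), 4), Mul(Rational(18, 5), 3, Rational(-1, 2)))) = Mul(-11, Add(Add(2, 4), Rational(-27, 5))) = Mul(-11, Add(6, Rational(-27, 5))) = Mul(-11, Rational(3, 5)) = Rational(-33, 5)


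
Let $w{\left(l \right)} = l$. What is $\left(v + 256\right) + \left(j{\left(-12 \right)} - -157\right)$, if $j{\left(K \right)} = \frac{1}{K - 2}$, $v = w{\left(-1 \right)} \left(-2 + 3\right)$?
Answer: $\frac{5767}{14} \approx 411.93$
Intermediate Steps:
$v = -1$ ($v = - (-2 + 3) = \left(-1\right) 1 = -1$)
$j{\left(K \right)} = \frac{1}{-2 + K}$
$\left(v + 256\right) + \left(j{\left(-12 \right)} - -157\right) = \left(-1 + 256\right) + \left(\frac{1}{-2 - 12} - -157\right) = 255 + \left(\frac{1}{-14} + 157\right) = 255 + \left(- \frac{1}{14} + 157\right) = 255 + \frac{2197}{14} = \frac{5767}{14}$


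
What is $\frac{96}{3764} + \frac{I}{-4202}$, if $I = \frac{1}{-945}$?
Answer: $\frac{95302301}{3736607490} \approx 0.025505$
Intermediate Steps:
$I = - \frac{1}{945} \approx -0.0010582$
$\frac{96}{3764} + \frac{I}{-4202} = \frac{96}{3764} - \frac{1}{945 \left(-4202\right)} = 96 \cdot \frac{1}{3764} - - \frac{1}{3970890} = \frac{24}{941} + \frac{1}{3970890} = \frac{95302301}{3736607490}$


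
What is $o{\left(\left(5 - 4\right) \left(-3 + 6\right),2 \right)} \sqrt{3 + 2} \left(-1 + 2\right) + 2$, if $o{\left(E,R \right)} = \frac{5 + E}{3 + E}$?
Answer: $2 + \frac{4 \sqrt{5}}{3} \approx 4.9814$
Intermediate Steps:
$o{\left(E,R \right)} = \frac{5 + E}{3 + E}$
$o{\left(\left(5 - 4\right) \left(-3 + 6\right),2 \right)} \sqrt{3 + 2} \left(-1 + 2\right) + 2 = \frac{5 + \left(5 - 4\right) \left(-3 + 6\right)}{3 + \left(5 - 4\right) \left(-3 + 6\right)} \sqrt{3 + 2} \left(-1 + 2\right) + 2 = \frac{5 + 1 \cdot 3}{3 + 1 \cdot 3} \sqrt{5} \cdot 1 + 2 = \frac{5 + 3}{3 + 3} \sqrt{5} + 2 = \frac{1}{6} \cdot 8 \sqrt{5} + 2 = \frac{4 \sqrt{5}}{3} + 2 = 2 + \frac{4 \sqrt{5}}{3}$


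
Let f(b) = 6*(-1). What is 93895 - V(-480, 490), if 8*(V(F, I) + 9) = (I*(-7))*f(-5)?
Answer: 182663/2 ≈ 91332.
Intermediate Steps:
f(b) = -6
V(F, I) = -9 + 21*I/4 (V(F, I) = -9 + ((I*(-7))*(-6))/8 = -9 + (-7*I*(-6))/8 = -9 + (42*I)/8 = -9 + 21*I/4)
93895 - V(-480, 490) = 93895 - (-9 + (21/4)*490) = 93895 - (-9 + 5145/2) = 93895 - 1*5127/2 = 93895 - 5127/2 = 182663/2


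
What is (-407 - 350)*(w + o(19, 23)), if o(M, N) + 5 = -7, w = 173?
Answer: -121877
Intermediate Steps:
o(M, N) = -12 (o(M, N) = -5 - 7 = -12)
(-407 - 350)*(w + o(19, 23)) = (-407 - 350)*(173 - 12) = -757*161 = -121877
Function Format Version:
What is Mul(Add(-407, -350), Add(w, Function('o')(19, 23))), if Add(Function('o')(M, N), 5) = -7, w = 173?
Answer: -121877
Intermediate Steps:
Function('o')(M, N) = -12 (Function('o')(M, N) = Add(-5, -7) = -12)
Mul(Add(-407, -350), Add(w, Function('o')(19, 23))) = Mul(Add(-407, -350), Add(173, -12)) = Mul(-757, 161) = -121877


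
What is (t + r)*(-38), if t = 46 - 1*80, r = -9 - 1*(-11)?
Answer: 1216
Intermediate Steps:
r = 2 (r = -9 + 11 = 2)
t = -34 (t = 46 - 80 = -34)
(t + r)*(-38) = (-34 + 2)*(-38) = -32*(-38) = 1216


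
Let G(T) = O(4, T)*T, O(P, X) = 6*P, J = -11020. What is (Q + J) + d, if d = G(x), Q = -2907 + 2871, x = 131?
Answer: -7912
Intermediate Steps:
Q = -36
G(T) = 24*T (G(T) = (6*4)*T = 24*T)
d = 3144 (d = 24*131 = 3144)
(Q + J) + d = (-36 - 11020) + 3144 = -11056 + 3144 = -7912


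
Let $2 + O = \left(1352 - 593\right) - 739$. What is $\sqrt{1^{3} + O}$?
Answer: $\sqrt{19} \approx 4.3589$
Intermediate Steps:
$O = 18$ ($O = -2 + \left(\left(1352 - 593\right) - 739\right) = -2 + \left(759 - 739\right) = -2 + 20 = 18$)
$\sqrt{1^{3} + O} = \sqrt{1^{3} + 18} = \sqrt{1 + 18} = \sqrt{19}$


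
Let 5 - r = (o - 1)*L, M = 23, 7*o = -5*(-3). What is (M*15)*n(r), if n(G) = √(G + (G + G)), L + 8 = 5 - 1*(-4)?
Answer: 3105*√7/7 ≈ 1173.6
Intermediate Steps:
L = 1 (L = -8 + (5 - 1*(-4)) = -8 + (5 + 4) = -8 + 9 = 1)
o = 15/7 (o = (-5*(-3))/7 = (⅐)*15 = 15/7 ≈ 2.1429)
r = 27/7 (r = 5 - (15/7 - 1) = 5 - 8/7 = 27/7 ≈ 3.8571)
n(G) = √3*√G (n(G) = √(G + 2*G) = √(3*G) = √3*√G)
(M*15)*n(r) = (23*15)*(√3*√(27/7)) = 345*(√3*(3*√21/7)) = 345*(9*√7/7) = 3105*√7/7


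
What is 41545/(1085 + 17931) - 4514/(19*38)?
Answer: -27921367/6864776 ≈ -4.0673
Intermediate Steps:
41545/(1085 + 17931) - 4514/(19*38) = 41545/19016 - 4514/722 = 41545*(1/19016) - 4514*1/722 = 41545/19016 - 2257/361 = -27921367/6864776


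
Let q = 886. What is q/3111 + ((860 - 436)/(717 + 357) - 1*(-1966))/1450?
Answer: 220830933/134576675 ≈ 1.6409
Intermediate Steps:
q/3111 + ((860 - 436)/(717 + 357) - 1*(-1966))/1450 = 886/3111 + ((860 - 436)/(717 + 357) - 1*(-1966))/1450 = 886*(1/3111) + (424/1074 + 1966)*(1/1450) = 886/3111 + (424*(1/1074) + 1966)*(1/1450) = 886/3111 + (212/537 + 1966)*(1/1450) = 886/3111 + (1055954/537)*(1/1450) = 886/3111 + 527977/389325 = 220830933/134576675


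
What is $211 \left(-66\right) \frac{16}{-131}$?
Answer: $\frac{222816}{131} \approx 1700.9$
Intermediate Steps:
$211 \left(-66\right) \frac{16}{-131} = - 13926 \cdot 16 \left(- \frac{1}{131}\right) = \left(-13926\right) \left(- \frac{16}{131}\right) = \frac{222816}{131}$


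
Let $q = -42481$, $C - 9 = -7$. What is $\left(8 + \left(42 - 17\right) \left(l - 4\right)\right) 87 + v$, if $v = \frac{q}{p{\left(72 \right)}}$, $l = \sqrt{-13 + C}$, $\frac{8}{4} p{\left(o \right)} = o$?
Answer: $- \frac{330625}{36} + 2175 i \sqrt{11} \approx -9184.0 + 7213.7 i$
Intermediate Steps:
$C = 2$ ($C = 9 - 7 = 2$)
$p{\left(o \right)} = \frac{o}{2}$
$l = i \sqrt{11}$ ($l = \sqrt{-13 + 2} = \sqrt{-11} = i \sqrt{11} \approx 3.3166 i$)
$v = - \frac{42481}{36}$ ($v = - \frac{42481}{\frac{1}{2} \cdot 72} = - \frac{42481}{36} \approx -1180.0$)
$\left(8 + \left(42 - 17\right) \left(l - 4\right)\right) 87 + v = \left(8 + \left(42 - 17\right) \left(i \sqrt{11} - 4\right)\right) 87 - \frac{42481}{36} = \left(8 + 25 \left(-4 + i \sqrt{11}\right)\right) 87 - \frac{42481}{36} = \left(8 - \left(100 - 25 i \sqrt{11}\right)\right) 87 - \frac{42481}{36} = \left(-92 + 25 i \sqrt{11}\right) 87 - \frac{42481}{36} = \left(-8004 + 2175 i \sqrt{11}\right) - \frac{42481}{36} = - \frac{330625}{36} + 2175 i \sqrt{11}$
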